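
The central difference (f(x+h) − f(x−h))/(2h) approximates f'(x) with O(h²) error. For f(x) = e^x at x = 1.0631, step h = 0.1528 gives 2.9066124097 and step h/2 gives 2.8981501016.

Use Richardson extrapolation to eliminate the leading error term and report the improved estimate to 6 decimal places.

2.895329

The method has order 2: 2^2 = 4.
4·2.8981501016 = 11.5926004064; 11.5926004064 − 2.9066124097 = 8.6859879967
R = 8.6859879967/3 = 2.8953293322
Gap between inputs: 8.462e-03; correction applied: −0.0028207694.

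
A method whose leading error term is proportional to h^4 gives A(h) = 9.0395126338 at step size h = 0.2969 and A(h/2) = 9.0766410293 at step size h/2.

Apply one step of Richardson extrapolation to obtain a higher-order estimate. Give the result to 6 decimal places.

With r = 4 the leading error scales as h^4, so the weight is 2^4 = 16.
Top: 16(9.0766410293) − (9.0395126338) = 136.1867438350
R = 136.1867438350/15 = 9.0791162557
Shift from A(h/2): +0.0024752264.

9.079116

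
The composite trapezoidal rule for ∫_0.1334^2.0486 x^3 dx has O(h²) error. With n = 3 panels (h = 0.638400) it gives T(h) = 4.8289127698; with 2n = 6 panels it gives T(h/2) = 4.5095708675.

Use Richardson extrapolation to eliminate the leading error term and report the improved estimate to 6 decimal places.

With r = 2 the leading error scales as h^2, so the weight is 2^2 = 4.
A(h/2) − A(h) = 4.5095708675 − 4.8289127698 = -0.3193419023
Correction (A(h/2) − A(h))/(4 − 1) = (-0.3193419023)/3 = -0.1064473008
R = A(h/2) + (A(h/2) − A(h))/3 = 4.5095708675 − 0.1064473008 = 4.4031235667
Correction |R − A(h/2)| = 1.064e-01; gap |A(h/2) − A(h)| = 3.193e-01.

4.403124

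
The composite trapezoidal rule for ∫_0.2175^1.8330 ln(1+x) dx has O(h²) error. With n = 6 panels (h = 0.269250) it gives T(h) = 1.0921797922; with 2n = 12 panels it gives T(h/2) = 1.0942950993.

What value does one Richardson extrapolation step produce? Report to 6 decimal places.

1.095000

Order 2 gives 2^r = 4 and 2^r − 1 = 3.
Numerator 4×A(h/2) − A(h) = 4×1.0942950993 − 1.0921797922 = 3.2850006050
R = 3.2850006050/3 = 1.0950002017
Gap between inputs: 2.115e-03; correction applied: +0.0007051024.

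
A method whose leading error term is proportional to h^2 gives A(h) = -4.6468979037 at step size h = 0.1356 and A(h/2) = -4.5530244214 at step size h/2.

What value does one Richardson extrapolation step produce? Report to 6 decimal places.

r = 2, so 2^r = 4.
Weighted: (-18.2120976856) − (-4.6468979037) = -13.5651997819
Divide by 2^2 − 1 = 3.
(-13.5651997819) ÷ 3 = -4.5217332606
Shift from A(h/2): +0.0312911608.

-4.521733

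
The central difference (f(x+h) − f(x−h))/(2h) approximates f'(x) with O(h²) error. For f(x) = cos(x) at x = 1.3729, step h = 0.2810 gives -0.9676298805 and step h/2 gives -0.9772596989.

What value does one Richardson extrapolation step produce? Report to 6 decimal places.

Order 2 gives 2^r = 4 and 2^r − 1 = 3.
4·(-0.9772596989) − (-0.9676298805) = -2.9414089151
Divide by 2^2 − 1 = 3.
R = (-2.9414089151)/3 = -0.9804696384
Shift from A(h/2): −0.0032099395.

-0.980470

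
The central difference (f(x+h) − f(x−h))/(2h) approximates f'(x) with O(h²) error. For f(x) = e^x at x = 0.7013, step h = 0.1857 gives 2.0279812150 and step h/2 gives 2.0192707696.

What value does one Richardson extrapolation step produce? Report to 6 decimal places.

2.016367

Error is O(h^2); halving h shrinks it by 2^2 = 4.
4×2.0192707696 = 8.0770830784; subtract 2.0279812150 → 6.0491018634
Extrapolated: 6.0491018634 / 3 = 2.0163672878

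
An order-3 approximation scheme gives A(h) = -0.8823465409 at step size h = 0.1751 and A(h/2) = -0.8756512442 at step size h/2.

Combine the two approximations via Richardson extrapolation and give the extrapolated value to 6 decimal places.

r = 3, so 2^r = 8.
8×(-0.8756512442) = -7.0052099536; subtract (-0.8823465409) → -6.1228634127
R = (-6.1228634127)/7 = -0.8746947732
Shift from A(h/2): +0.0009564710.

-0.874695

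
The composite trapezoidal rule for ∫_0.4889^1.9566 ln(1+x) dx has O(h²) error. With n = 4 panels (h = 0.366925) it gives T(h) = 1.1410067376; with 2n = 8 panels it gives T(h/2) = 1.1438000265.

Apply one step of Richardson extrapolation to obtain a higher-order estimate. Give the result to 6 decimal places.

With r = 2 the leading error scales as h^2, so the weight is 2^2 = 4.
4·1.1438000265 = 4.5752001060; subtract 1.1410067376 → 3.4341933684
(4·1.1438000265 − 1.1410067376)/(4 − 1) = 1.1447311228
Correction |R − A(h/2)| = 9.311e-04; gap |A(h/2) − A(h)| = 2.793e-03.

1.144731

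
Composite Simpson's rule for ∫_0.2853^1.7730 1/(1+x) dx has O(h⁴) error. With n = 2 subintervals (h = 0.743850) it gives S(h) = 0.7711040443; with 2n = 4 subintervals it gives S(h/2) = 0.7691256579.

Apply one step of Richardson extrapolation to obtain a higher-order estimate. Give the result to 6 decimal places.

0.768994

Leading term ∝ h^4; use weight 16 = 2^4.
16 × 0.7691256579 = 12.3060105264; 12.3060105264 − 0.7711040443 = 11.5349064821
Divide by 2^4 − 1 = 15.
Result: 0.7689937655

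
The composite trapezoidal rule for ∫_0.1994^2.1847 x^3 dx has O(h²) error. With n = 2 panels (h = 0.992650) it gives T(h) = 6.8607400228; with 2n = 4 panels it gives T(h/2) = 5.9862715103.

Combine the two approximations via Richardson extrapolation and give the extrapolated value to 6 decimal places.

5.694782

Order 2 gives 2^r = 4 and 2^r − 1 = 3.
Numerator 4 × A(h/2) − A(h) = 4 × 5.9862715103 − 6.8607400228 = 17.0843460184
Extrapolated: 17.0843460184 / 3 = 5.6947820061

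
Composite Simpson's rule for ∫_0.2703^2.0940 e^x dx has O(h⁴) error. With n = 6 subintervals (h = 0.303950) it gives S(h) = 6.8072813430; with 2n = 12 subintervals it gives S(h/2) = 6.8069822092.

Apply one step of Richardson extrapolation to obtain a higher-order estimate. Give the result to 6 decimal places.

Order 4 gives 2^r = 16 and 2^r − 1 = 15.
Weighted: 108.9117153472 − 6.8072813430 = 102.1044340042
102.1044340042 ÷ 15 = 6.8069622669

6.806962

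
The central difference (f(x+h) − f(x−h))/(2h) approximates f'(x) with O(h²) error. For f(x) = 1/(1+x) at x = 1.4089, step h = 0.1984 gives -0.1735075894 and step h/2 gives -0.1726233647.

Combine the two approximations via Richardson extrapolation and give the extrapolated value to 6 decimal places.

r = 2: numerator weight 4, denominator 3.
Weighted: (-0.6904934588) − (-0.1735075894) = -0.5169858694
Extrapolated: (-0.5169858694) / 3 = -0.1723286231

-0.172329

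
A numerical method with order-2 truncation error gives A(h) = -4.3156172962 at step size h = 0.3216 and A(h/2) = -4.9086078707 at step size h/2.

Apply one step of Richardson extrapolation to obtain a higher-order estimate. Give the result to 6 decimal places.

r = 2, so 2^r = 4.
4*(-4.9086078707) = -19.6344314828; (-19.6344314828) − (-4.3156172962) = -15.3188141866
(-15.3188141866) ÷ 3 = -5.1062713955

-5.106271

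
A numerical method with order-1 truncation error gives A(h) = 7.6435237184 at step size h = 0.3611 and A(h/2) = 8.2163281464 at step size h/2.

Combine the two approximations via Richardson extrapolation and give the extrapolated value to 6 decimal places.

8.789133

r = 1, so 2^r = 2.
A(h/2) − A(h) = 8.2163281464 − 7.6435237184 = 0.5728044280
Correction (A(h/2) − A(h))/(2 − 1) = 0.5728044280/1 = 0.5728044280
R = A(h/2) + (A(h/2) − A(h))/1 = 8.2163281464 + 0.5728044280 = 8.7891325744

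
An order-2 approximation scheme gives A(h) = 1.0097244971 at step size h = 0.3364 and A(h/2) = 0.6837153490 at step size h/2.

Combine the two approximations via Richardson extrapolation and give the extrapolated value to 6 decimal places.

The method has order 2: 2^2 = 4.
4 × 0.6837153490 = 2.7348613960; 2.7348613960 − 1.0097244971 = 1.7251368989
Denominator 4 − 1 = 3.
1.7251368989 ÷ 3 = 0.5750456330

0.575046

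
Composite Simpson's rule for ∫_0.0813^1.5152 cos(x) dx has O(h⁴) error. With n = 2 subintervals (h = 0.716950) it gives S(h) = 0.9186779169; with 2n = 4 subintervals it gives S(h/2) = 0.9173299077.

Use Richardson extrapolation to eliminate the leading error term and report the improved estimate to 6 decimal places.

0.917240

Order 4 gives 2^r = 16 and 2^r − 1 = 15.
Difference of the inputs: 0.9173299077 − 0.9186779169 = -0.0013480092
Correction (A(h/2) − A(h))/(16 − 1) = (-0.0013480092)/15 = -0.0000898673
R = A(h/2) + (A(h/2) − A(h))/15 = 0.9173299077 − 0.0000898673 = 0.9172400404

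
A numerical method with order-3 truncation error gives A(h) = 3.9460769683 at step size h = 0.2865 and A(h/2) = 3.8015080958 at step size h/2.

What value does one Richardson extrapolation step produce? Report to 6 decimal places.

r = 3, so 2^r = 8.
Numerator 8·A(h/2) − A(h) = 8·3.8015080958 − 3.9460769683 = 26.4659877981
Denominator 8 − 1 = 7.
R = 26.4659877981/7 = 3.7808553997
Correction |R − A(h/2)| = 2.065e-02; gap |A(h/2) − A(h)| = 1.446e-01.

3.780855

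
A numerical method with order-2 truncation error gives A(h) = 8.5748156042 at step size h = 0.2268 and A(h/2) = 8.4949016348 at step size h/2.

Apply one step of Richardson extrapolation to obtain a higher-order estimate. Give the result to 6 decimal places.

8.468264

Method order is 2; weight 2^2 = 4.
Top: 4(8.4949016348) − (8.5748156042) = 25.4047909350
(4*8.4949016348 − 8.5748156042)/(4 − 1) = 8.4682636450
Correction |R − A(h/2)| = 2.664e-02; gap |A(h/2) − A(h)| = 7.991e-02.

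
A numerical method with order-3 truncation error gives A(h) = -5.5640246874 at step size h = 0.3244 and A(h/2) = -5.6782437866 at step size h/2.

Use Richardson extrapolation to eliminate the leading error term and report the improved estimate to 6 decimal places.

With r = 3 the leading error scales as h^3, so the weight is 2^3 = 8.
Top: 8(-5.6782437866) − (-5.5640246874) = -39.8619256054
Extrapolated: (-39.8619256054) / 7 = -5.6945608008
Gap between inputs: 1.142e-01; correction applied: −0.0163170142.

-5.694561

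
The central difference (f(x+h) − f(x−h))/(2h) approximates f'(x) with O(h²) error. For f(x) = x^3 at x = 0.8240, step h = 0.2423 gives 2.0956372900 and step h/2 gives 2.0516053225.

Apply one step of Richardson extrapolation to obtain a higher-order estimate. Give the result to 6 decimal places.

r = 2, so 2^r = 4.
Weighted: 8.2064212900 − 2.0956372900 = 6.1107840000
Denominator 4 − 1 = 3.
6.1107840000 ÷ 3 = 2.0369280000
Correction |R − A(h/2)| = 1.468e-02; gap |A(h/2) − A(h)| = 4.403e-02.

2.036928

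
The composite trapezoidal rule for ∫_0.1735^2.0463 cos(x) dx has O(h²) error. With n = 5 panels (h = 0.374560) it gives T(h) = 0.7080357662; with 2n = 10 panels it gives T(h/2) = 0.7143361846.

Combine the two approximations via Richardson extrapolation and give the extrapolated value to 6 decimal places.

0.716436

Order 2 gives 2^r = 4 and 2^r − 1 = 3.
2^2×A(h/2) = 2.8573447384; minus A(h) gives 2.1493089722.
R = 2.1493089722/3 = 0.7164363241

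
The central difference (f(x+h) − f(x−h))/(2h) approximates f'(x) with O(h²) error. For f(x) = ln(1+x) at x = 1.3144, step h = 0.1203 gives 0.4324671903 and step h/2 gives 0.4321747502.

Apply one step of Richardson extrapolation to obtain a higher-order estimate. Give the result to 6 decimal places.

r = 2: numerator weight 4, denominator 3.
Weighted: 1.7286990008 − 0.4324671903 = 1.2962318105
Denominator 4 − 1 = 3.
Extrapolated: 1.2962318105 / 3 = 0.4320772702
Gap between inputs: 2.924e-04; correction applied: −0.0000974800.

0.432077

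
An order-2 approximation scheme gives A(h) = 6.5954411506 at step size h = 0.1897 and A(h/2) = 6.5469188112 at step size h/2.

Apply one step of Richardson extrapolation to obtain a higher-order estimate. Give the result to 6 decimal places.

6.530745

Leading term ∝ h^2; use weight 4 = 2^2.
4×6.5469188112 − 6.5954411506 = 19.5922340942
Denominator 4 − 1 = 3.
19.5922340942 ÷ 3 = 6.5307446981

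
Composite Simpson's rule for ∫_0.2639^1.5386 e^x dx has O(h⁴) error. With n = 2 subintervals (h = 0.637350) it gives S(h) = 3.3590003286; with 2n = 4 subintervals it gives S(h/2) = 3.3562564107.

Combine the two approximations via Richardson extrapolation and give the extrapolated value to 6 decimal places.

3.356073

Method order is 4; weight 2^4 = 16.
Difference of the inputs: 3.3562564107 − 3.3590003286 = -0.0027439179
Divide by 2^4 − 1 = 15: (-0.0027439179)/15 = -0.0001829279
R = 3.3562564107 − 0.0001829279 = 3.3560734828
Gap between inputs: 2.744e-03; correction applied: −0.0001829279.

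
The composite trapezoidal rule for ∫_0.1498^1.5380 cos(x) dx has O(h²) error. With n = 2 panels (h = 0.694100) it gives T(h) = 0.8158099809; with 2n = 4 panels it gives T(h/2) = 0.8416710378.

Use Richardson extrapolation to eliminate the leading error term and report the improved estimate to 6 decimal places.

0.850291

Order 2 gives 2^r = 4 and 2^r − 1 = 3.
2^2 × A(h/2) = 3.3666841512; minus A(h) gives 2.5508741703.
Denominator 4 − 1 = 3.
Extrapolated: 2.5508741703 / 3 = 0.8502913901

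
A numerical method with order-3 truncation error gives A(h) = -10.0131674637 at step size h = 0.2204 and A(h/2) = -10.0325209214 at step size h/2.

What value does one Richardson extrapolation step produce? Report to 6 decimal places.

r = 3: numerator weight 8, denominator 7.
Difference of the inputs: -10.0325209214 − (-10.0131674637) = -0.0193534577
Correction (A(h/2) − A(h))/(8 − 1) = (-0.0193534577)/7 = -0.0027647797
R = A(h/2) + (A(h/2) − A(h))/7 = -10.0325209214 − 0.0027647797 = -10.0352857011
Shift from A(h/2): −0.0027647797.

-10.035286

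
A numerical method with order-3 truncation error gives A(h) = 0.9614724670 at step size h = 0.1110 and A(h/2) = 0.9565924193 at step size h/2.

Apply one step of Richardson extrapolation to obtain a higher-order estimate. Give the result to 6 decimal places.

Error is O(h^3); halving h shrinks it by 2^3 = 8.
Top: 8(0.9565924193) − (0.9614724670) = 6.6912668874
Extrapolated: 6.6912668874 / 7 = 0.9558952696

0.955895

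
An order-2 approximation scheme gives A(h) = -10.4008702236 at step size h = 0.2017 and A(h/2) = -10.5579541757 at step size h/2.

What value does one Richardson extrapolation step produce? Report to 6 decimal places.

r = 2, so 2^r = 4.
4*(-10.5579541757) = -42.2318167028; subtract (-10.4008702236) → -31.8309464792
Denominator 4 − 1 = 3.
R = (-31.8309464792)/3 = -10.6103154931
Gap between inputs: 1.571e-01; correction applied: −0.0523613174.

-10.610315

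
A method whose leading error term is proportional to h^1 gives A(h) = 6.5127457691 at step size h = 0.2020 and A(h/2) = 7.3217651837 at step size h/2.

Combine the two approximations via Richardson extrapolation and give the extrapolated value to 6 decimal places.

Error is O(h^1); halving h shrinks it by 2^1 = 2.
2×7.3217651837 − 6.5127457691 = 8.1307845983
Denominator 2 − 1 = 1.
Result: 8.1307845983
Correction |R − A(h/2)| = 8.090e-01; gap |A(h/2) − A(h)| = 8.090e-01.

8.130785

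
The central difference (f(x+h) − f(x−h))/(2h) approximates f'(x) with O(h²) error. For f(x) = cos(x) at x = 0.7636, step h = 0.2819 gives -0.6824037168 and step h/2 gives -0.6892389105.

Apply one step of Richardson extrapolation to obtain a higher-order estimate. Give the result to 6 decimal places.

-0.691517

With r = 2 the leading error scales as h^2, so the weight is 2^2 = 4.
Numerator 4·A(h/2) − A(h) = 4·(-0.6892389105) − (-0.6824037168) = -2.0745519252
R = (-2.0745519252)/3 = -0.6915173084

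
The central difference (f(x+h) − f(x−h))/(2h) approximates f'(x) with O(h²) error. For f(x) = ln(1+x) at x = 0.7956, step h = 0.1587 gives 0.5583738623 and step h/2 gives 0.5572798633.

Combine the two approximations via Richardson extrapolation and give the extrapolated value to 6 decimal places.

The method has order 2: 2^2 = 4.
Numerator 4×A(h/2) − A(h) = 4×0.5572798633 − 0.5583738623 = 1.6707455909
1.6707455909 ÷ 3 = 0.5569151970
Shift from A(h/2): −0.0003646663.

0.556915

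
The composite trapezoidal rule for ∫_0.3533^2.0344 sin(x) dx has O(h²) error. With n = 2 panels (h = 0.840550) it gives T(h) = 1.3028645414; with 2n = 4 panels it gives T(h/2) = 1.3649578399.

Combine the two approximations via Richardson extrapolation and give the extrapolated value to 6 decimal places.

1.385656

r = 2, so 2^r = 4.
A(h/2) − A(h) = 1.3649578399 − 1.3028645414 = 0.0620932985
Correction (A(h/2) − A(h))/(4 − 1) = 0.0620932985/3 = 0.0206977662
R = 1.3649578399 + 0.0206977662 = 1.3856556061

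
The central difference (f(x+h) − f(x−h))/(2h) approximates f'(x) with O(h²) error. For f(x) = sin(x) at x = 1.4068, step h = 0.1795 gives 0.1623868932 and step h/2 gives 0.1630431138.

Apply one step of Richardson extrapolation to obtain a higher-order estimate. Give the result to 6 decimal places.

Error is O(h^2); halving h shrinks it by 2^2 = 4.
2^2 × A(h/2) = 0.6521724552; minus A(h) gives 0.4897855620.
Divide by 2^2 − 1 = 3.
Result: 0.1632618540

0.163262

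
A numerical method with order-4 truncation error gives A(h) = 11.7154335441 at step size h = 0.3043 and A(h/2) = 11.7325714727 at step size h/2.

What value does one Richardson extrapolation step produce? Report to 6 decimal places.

r = 4, so 2^r = 16.
2^4 × A(h/2) = 187.7211435632; minus A(h) gives 176.0057100191.
Extrapolated: 176.0057100191 / 15 = 11.7337140013
Gap between inputs: 1.714e-02; correction applied: +0.0011425286.

11.733714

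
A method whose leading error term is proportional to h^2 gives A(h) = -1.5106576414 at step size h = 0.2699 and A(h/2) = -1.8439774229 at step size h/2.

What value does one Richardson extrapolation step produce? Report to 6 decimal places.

-1.955084

The method has order 2: 2^2 = 4.
4×(-1.8439774229) = -7.3759096916; subtract (-1.5106576414) → -5.8652520502
Denominator 4 − 1 = 3.
Extrapolated: (-5.8652520502) / 3 = -1.9550840167
Gap between inputs: 3.333e-01; correction applied: −0.1111065938.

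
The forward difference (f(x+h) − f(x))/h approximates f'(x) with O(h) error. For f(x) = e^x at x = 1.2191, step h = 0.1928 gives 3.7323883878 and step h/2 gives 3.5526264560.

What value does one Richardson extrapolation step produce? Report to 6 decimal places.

3.372865

Order 1 gives 2^r = 2 and 2^r − 1 = 1.
Top: 2(3.5526264560) − (3.7323883878) = 3.3728645242
3.3728645242 ÷ 1 = 3.3728645242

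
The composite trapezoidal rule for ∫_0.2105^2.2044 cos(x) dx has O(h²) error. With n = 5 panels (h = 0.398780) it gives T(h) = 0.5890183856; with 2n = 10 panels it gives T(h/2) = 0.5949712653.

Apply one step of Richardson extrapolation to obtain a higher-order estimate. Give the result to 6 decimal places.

r = 2, so 2^r = 4.
Difference of the inputs: 0.5949712653 − 0.5890183856 = 0.0059528797
Correction (A(h/2) − A(h))/(4 − 1) = 0.0059528797/3 = 0.0019842932
R = 0.5949712653 + 0.0019842932 = 0.5969555585

0.596956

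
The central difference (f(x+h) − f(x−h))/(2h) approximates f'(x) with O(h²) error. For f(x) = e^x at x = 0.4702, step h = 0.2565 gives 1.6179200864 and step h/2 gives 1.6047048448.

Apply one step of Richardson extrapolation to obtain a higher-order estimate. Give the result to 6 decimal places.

r = 2, so 2^r = 4.
4×1.6047048448 = 6.4188193792; subtract 1.6179200864 → 4.8008992928
R = 4.8008992928/3 = 1.6002997643

1.600300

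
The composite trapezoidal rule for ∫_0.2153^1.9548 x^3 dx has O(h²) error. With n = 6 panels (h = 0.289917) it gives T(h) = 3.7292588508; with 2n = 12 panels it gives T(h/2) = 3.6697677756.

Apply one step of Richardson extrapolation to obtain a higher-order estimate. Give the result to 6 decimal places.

With r = 2 the leading error scales as h^2, so the weight is 2^2 = 4.
Weighted: 14.6790711024 − 3.7292588508 = 10.9498122516
Divide by 2^2 − 1 = 3.
10.9498122516 ÷ 3 = 3.6499374172

3.649937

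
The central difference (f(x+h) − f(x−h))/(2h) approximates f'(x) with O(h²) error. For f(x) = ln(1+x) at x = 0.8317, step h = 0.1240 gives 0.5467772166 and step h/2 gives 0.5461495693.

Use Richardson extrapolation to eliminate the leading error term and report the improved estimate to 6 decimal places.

r = 2: numerator weight 4, denominator 3.
4×0.5461495693 = 2.1845982772; subtract 0.5467772166 → 1.6378210606
Extrapolated: 1.6378210606 / 3 = 0.5459403535

0.545940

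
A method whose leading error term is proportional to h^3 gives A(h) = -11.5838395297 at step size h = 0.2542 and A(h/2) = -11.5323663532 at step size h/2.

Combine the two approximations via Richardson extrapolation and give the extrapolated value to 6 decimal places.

Leading term ∝ h^3; use weight 8 = 2^3.
Numerator 8·A(h/2) − A(h) = 8·(-11.5323663532) − (-11.5838395297) = -80.6750912959
Divide by 2^3 − 1 = 7.
Result: -11.5250130423

-11.525013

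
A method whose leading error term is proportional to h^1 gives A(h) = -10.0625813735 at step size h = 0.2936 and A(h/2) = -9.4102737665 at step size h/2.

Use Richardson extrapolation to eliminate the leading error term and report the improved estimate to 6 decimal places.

-8.757966

With r = 1 the leading error scales as h^1, so the weight is 2^1 = 2.
2×(-9.4102737665) − (-10.0625813735) = -8.7579661595
(2×(-9.4102737665) − (-10.0625813735))/(2 − 1) = -8.7579661595
Correction |R − A(h/2)| = 6.523e-01; gap |A(h/2) − A(h)| = 6.523e-01.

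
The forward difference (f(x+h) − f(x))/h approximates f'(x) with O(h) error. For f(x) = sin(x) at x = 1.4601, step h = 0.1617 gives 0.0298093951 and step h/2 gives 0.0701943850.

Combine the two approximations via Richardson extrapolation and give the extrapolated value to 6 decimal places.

0.110579

r = 1, so 2^r = 2.
2 × 0.0701943850 = 0.1403887700; 0.1403887700 − 0.0298093951 = 0.1105793749
Denominator 2 − 1 = 1.
So the Richardson estimate is 0.1105793749.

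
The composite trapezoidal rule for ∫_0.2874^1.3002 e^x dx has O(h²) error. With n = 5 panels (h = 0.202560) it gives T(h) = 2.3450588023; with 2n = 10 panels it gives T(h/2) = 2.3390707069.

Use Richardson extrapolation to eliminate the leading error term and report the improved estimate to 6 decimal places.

2.337075

The method has order 2: 2^2 = 4.
Difference of the inputs: 2.3390707069 − 2.3450588023 = -0.0059880954
Divide by 2^2 − 1 = 3: (-0.0059880954)/3 = -0.0019960318
R = A(h/2) + (A(h/2) − A(h))/3 = 2.3390707069 − 0.0019960318 = 2.3370746751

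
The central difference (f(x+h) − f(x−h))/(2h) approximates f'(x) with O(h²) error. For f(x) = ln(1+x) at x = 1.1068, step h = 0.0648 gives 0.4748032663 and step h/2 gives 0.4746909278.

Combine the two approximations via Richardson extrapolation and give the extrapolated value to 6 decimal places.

Method order is 2; weight 2^2 = 4.
Difference of the inputs: 0.4746909278 − 0.4748032663 = -0.0001123385
Divide by 2^2 − 1 = 3: (-0.0001123385)/3 = -0.0000374462
R = 0.4746909278 − 0.0000374462 = 0.4746534816

0.474653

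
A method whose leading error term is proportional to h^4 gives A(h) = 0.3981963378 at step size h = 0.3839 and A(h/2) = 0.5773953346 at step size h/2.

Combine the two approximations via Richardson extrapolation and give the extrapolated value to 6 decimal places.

Method order is 4; weight 2^4 = 16.
16 × 0.5773953346 = 9.2383253536; subtract 0.3981963378 → 8.8401290158
8.8401290158 ÷ 15 = 0.5893419344

0.589342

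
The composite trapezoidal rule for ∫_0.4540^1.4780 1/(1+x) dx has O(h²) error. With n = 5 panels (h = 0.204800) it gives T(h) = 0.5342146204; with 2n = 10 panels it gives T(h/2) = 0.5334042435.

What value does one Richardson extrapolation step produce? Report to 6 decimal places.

0.533134

The method has order 2: 2^2 = 4.
A(h/2) − A(h) = 0.5334042435 − 0.5342146204 = -0.0008103769
Correction (A(h/2) − A(h))/(4 − 1) = (-0.0008103769)/3 = -0.0002701256
R = 0.5334042435 − 0.0002701256 = 0.5331341179
Correction |R − A(h/2)| = 2.701e-04; gap |A(h/2) − A(h)| = 8.104e-04.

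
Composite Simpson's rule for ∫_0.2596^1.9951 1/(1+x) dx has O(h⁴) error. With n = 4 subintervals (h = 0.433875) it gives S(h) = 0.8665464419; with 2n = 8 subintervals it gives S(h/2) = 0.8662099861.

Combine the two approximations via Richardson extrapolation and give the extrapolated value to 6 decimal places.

The method has order 4: 2^4 = 16.
Numerator 16*A(h/2) − A(h) = 16*0.8662099861 − 0.8665464419 = 12.9928133357
Denominator 16 − 1 = 15.
So the Richardson estimate is 0.8661875557.
Correction |R − A(h/2)| = 2.243e-05; gap |A(h/2) − A(h)| = 3.365e-04.

0.866188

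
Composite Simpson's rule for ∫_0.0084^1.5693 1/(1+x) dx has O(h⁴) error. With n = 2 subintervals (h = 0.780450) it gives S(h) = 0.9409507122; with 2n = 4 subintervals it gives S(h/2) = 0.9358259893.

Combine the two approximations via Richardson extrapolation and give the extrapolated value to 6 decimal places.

The method has order 4: 2^4 = 16.
16·0.9358259893 = 14.9732158288; subtract 0.9409507122 → 14.0322651166
Denominator 16 − 1 = 15.
Result: 0.9354843411
Shift from A(h/2): −0.0003416482.

0.935484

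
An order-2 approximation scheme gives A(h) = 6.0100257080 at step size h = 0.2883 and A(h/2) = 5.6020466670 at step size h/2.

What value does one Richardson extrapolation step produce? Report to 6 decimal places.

5.466054

With r = 2 the leading error scales as h^2, so the weight is 2^2 = 4.
4*5.6020466670 = 22.4081866680; 22.4081866680 − 6.0100257080 = 16.3981609600
(4*5.6020466670 − 6.0100257080)/(4 − 1) = 5.4660536533
Correction |R − A(h/2)| = 1.360e-01; gap |A(h/2) − A(h)| = 4.080e-01.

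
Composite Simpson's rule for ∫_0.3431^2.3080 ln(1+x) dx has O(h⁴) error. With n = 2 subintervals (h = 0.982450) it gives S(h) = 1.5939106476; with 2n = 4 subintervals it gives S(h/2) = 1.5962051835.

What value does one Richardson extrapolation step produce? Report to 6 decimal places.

1.596358

The method has order 4: 2^4 = 16.
16×1.5962051835 − 1.5939106476 = 23.9453722884
Divide by 2^4 − 1 = 15.
R = 23.9453722884/15 = 1.5963581526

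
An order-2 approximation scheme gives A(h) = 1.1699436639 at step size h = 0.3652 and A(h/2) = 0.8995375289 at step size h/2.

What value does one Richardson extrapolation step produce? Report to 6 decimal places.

0.809402

The method has order 2: 2^2 = 4.
Weighted: 3.5981501156 − 1.1699436639 = 2.4282064517
Divide by 2^2 − 1 = 3.
Result: 0.8094021506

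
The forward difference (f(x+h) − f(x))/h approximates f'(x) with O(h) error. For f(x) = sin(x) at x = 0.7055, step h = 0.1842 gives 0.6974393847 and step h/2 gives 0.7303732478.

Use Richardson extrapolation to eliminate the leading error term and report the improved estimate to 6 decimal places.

With r = 1 the leading error scales as h^1, so the weight is 2^1 = 2.
2 × 0.7303732478 = 1.4607464956; 1.4607464956 − 0.6974393847 = 0.7633071109
(2 × 0.7303732478 − 0.6974393847)/(2 − 1) = 0.7633071109

0.763307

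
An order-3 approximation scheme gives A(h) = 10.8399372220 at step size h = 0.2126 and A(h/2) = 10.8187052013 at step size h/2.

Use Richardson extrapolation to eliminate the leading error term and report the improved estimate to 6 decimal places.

Order 3 gives 2^r = 8 and 2^r − 1 = 7.
Weighted: 86.5496416104 − 10.8399372220 = 75.7097043884
R = 75.7097043884/7 = 10.8156720555

10.815672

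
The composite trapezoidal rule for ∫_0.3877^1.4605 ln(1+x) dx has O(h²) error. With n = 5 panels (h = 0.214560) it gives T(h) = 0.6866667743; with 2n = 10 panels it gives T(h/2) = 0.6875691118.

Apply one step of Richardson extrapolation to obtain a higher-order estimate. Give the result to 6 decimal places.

0.687870

r = 2, so 2^r = 4.
4×0.6875691118 = 2.7502764472; 2.7502764472 − 0.6866667743 = 2.0636096729
Denominator 4 − 1 = 3.
So the Richardson estimate is 0.6878698910.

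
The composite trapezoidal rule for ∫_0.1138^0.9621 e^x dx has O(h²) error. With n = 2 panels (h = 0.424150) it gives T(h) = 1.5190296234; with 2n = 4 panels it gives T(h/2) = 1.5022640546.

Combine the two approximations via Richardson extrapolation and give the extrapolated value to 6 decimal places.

1.496676

r = 2, so 2^r = 4.
2^2×A(h/2) = 6.0090562184; minus A(h) gives 4.4900265950.
Extrapolated: 4.4900265950 / 3 = 1.4966755317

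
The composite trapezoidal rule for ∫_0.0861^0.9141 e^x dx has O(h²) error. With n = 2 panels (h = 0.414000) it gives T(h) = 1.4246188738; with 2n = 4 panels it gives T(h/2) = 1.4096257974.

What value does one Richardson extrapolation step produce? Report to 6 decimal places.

1.404628

r = 2: numerator weight 4, denominator 3.
4×1.4096257974 − 1.4246188738 = 4.2138843158
(4×1.4096257974 − 1.4246188738)/(4 − 1) = 1.4046281053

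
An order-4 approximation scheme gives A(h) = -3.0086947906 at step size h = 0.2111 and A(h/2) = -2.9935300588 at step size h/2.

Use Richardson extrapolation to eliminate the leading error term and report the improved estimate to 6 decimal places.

-2.992519

r = 4: numerator weight 16, denominator 15.
16·(-2.9935300588) = -47.8964809408; subtract (-3.0086947906) → -44.8877861502
(16·(-2.9935300588) − (-3.0086947906))/(16 − 1) = -2.9925190767
Shift from A(h/2): +0.0010109821.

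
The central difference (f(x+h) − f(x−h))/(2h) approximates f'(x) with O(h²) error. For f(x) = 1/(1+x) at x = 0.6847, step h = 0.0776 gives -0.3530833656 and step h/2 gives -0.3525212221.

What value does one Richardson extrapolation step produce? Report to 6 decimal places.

-0.352334

Error is O(h^2); halving h shrinks it by 2^2 = 4.
2^2 × A(h/2) = -1.4100848884; minus A(h) gives -1.0570015228.
Denominator 4 − 1 = 3.
R = (-1.0570015228)/3 = -0.3523338409
Gap between inputs: 5.621e-04; correction applied: +0.0001873812.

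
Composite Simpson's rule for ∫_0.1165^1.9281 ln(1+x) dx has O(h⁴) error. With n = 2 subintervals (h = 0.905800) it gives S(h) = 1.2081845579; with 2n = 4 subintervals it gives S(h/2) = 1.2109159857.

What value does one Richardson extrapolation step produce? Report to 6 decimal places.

With r = 4 the leading error scales as h^4, so the weight is 2^4 = 16.
Numerator 16*A(h/2) − A(h) = 16*1.2109159857 − 1.2081845579 = 18.1664712133
(16*1.2109159857 − 1.2081845579)/(16 − 1) = 1.2110980809
Correction |R − A(h/2)| = 1.821e-04; gap |A(h/2) − A(h)| = 2.731e-03.

1.211098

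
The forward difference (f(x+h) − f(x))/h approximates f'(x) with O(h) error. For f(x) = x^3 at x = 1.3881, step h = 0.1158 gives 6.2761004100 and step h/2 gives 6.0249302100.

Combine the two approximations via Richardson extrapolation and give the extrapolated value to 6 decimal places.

5.773760

Order 1 gives 2^r = 2 and 2^r − 1 = 1.
2×6.0249302100 = 12.0498604200; 12.0498604200 − 6.2761004100 = 5.7737600100
Denominator 2 − 1 = 1.
Extrapolated: 5.7737600100 / 1 = 5.7737600100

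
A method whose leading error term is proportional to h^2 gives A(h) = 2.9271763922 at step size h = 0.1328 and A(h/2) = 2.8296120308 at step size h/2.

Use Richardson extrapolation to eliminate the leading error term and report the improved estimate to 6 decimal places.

Order 2 gives 2^r = 4 and 2^r − 1 = 3.
Numerator 4·A(h/2) − A(h) = 4·2.8296120308 − 2.9271763922 = 8.3912717310
R = 8.3912717310/3 = 2.7970905770
Shift from A(h/2): −0.0325214538.

2.797091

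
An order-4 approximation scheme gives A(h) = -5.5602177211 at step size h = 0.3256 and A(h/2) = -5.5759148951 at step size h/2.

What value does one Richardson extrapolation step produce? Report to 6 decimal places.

-5.576961

Error is O(h^4); halving h shrinks it by 2^4 = 16.
Difference of the inputs: -5.5759148951 − (-5.5602177211) = -0.0156971740
Correction (A(h/2) − A(h))/(16 − 1) = (-0.0156971740)/15 = -0.0010464783
R = -5.5759148951 − 0.0010464783 = -5.5769613734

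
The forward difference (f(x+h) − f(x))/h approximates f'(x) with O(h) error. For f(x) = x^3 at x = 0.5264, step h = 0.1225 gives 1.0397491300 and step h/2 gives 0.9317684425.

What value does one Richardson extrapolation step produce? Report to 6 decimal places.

0.823788

r = 1: numerator weight 2, denominator 1.
2*0.9317684425 − 1.0397491300 = 0.8237877550
0.8237877550 ÷ 1 = 0.8237877550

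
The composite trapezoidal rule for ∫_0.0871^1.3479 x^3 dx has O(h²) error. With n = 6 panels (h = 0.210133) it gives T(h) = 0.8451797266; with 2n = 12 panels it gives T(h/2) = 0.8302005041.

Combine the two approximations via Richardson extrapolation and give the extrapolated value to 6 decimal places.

0.825207

The method has order 2: 2^2 = 4.
4*0.8302005041 − 0.8451797266 = 2.4756222898
(4*0.8302005041 − 0.8451797266)/(4 − 1) = 0.8252074299
Correction |R − A(h/2)| = 4.993e-03; gap |A(h/2) − A(h)| = 1.498e-02.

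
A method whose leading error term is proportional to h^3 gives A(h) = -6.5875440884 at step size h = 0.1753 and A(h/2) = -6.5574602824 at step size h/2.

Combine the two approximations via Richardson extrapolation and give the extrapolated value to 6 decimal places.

Leading term ∝ h^3; use weight 8 = 2^3.
8 × (-6.5574602824) = -52.4596822592; (-52.4596822592) − (-6.5875440884) = -45.8721381708
Denominator 8 − 1 = 7.
R = (-45.8721381708)/7 = -6.5531625958
Shift from A(h/2): +0.0042976866.

-6.553163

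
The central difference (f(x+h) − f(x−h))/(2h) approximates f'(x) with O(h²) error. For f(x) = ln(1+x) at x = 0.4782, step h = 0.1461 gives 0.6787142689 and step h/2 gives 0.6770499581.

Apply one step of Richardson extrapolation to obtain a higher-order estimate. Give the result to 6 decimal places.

Order 2 gives 2^r = 4 and 2^r − 1 = 3.
2^2·A(h/2) = 2.7081998324; minus A(h) gives 2.0294855635.
Divide by 2^2 − 1 = 3.
Extrapolated: 2.0294855635 / 3 = 0.6764951878

0.676495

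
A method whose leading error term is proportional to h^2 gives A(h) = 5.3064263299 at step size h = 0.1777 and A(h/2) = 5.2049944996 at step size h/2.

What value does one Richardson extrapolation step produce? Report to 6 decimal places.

5.171184

With r = 2 the leading error scales as h^2, so the weight is 2^2 = 4.
Numerator 4×A(h/2) − A(h) = 4×5.2049944996 − 5.3064263299 = 15.5135516685
R = 15.5135516685/3 = 5.1711838895
Shift from A(h/2): −0.0338106101.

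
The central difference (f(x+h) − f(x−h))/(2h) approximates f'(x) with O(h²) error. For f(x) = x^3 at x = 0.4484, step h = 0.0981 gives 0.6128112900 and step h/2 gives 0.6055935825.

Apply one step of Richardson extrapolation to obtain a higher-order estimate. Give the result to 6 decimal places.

Leading term ∝ h^2; use weight 4 = 2^2.
2^2×A(h/2) = 2.4223743300; minus A(h) gives 1.8095630400.
1.8095630400 ÷ 3 = 0.6031876800

0.603188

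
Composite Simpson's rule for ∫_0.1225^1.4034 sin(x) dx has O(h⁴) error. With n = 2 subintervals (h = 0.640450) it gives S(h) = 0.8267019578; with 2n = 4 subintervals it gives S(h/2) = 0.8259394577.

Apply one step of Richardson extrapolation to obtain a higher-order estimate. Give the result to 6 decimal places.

The method has order 4: 2^4 = 16.
16×0.8259394577 = 13.2150313232; subtract 0.8267019578 → 12.3883293654
Divide by 2^4 − 1 = 15.
R = 12.3883293654/15 = 0.8258886244
Gap between inputs: 7.625e-04; correction applied: −0.0000508333.

0.825889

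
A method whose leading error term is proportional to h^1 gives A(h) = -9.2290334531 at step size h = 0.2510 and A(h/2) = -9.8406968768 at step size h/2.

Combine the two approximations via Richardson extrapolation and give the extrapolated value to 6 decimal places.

Method order is 1; weight 2^1 = 2.
Top: 2(-9.8406968768) − (-9.2290334531) = -10.4523603005
Extrapolated: (-10.4523603005) / 1 = -10.4523603005
Shift from A(h/2): −0.6116634237.

-10.452360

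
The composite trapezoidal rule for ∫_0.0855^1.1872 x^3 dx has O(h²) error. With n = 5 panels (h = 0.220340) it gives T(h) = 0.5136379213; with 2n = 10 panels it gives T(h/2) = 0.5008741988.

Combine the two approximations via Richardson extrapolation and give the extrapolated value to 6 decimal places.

0.496620

Method order is 2; weight 2^2 = 4.
Weighted: 2.0034967952 − 0.5136379213 = 1.4898588739
R = 1.4898588739/3 = 0.4966196246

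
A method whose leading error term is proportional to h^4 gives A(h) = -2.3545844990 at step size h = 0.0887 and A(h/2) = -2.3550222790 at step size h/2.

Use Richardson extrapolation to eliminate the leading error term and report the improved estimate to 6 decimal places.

Error is O(h^4); halving h shrinks it by 2^4 = 16.
2^4 × A(h/2) = -37.6803564640; minus A(h) gives -35.3257719650.
Denominator 16 − 1 = 15.
R = (-35.3257719650)/15 = -2.3550514643
Correction |R − A(h/2)| = 2.919e-05; gap |A(h/2) − A(h)| = 4.378e-04.

-2.355051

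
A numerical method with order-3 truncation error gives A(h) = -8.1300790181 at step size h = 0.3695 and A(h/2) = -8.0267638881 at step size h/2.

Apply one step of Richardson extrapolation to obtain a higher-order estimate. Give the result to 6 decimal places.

r = 3, so 2^r = 8.
8×(-8.0267638881) = -64.2141111048; (-64.2141111048) − (-8.1300790181) = -56.0840320867
R = (-56.0840320867)/7 = -8.0120045838

-8.012005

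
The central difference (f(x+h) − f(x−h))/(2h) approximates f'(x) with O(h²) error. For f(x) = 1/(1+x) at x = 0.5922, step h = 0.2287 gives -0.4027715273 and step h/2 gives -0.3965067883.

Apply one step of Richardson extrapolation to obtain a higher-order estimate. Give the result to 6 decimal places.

r = 2: numerator weight 4, denominator 3.
4 × (-0.3965067883) = -1.5860271532; subtract (-0.4027715273) → -1.1832556259
(-1.1832556259) ÷ 3 = -0.3944185420
Shift from A(h/2): +0.0020882463.

-0.394419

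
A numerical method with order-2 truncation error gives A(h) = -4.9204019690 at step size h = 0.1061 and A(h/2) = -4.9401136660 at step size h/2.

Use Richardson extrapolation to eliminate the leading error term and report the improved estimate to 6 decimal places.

Leading term ∝ h^2; use weight 4 = 2^2.
Numerator 4·A(h/2) − A(h) = 4·(-4.9401136660) − (-4.9204019690) = -14.8400526950
R = (-14.8400526950)/3 = -4.9466842317
Shift from A(h/2): −0.0065705657.

-4.946684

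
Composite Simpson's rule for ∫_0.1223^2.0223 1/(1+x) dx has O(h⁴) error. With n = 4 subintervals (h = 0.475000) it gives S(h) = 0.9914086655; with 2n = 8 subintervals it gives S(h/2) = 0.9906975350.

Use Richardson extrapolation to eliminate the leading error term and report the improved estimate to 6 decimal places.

0.990650

Leading term ∝ h^4; use weight 16 = 2^4.
16·0.9906975350 = 15.8511605600; 15.8511605600 − 0.9914086655 = 14.8597518945
Denominator 16 − 1 = 15.
Extrapolated: 14.8597518945 / 15 = 0.9906501263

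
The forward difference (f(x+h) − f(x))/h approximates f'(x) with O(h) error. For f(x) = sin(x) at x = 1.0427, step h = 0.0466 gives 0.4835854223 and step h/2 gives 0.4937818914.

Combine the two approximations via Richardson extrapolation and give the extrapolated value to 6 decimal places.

Order 1 gives 2^r = 2 and 2^r − 1 = 1.
Weighted: 0.9875637828 − 0.4835854223 = 0.5039783605
Divide by 2^1 − 1 = 1.
(2*0.4937818914 − 0.4835854223)/(2 − 1) = 0.5039783605

0.503978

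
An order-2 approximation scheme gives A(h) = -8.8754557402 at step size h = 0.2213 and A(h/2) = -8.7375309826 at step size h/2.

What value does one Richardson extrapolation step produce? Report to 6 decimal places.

-8.691556

r = 2: numerator weight 4, denominator 3.
2^2 × A(h/2) = -34.9501239304; minus A(h) gives -26.0746681902.
Denominator 4 − 1 = 3.
(4 × (-8.7375309826) − (-8.8754557402))/(4 − 1) = -8.6915560634
Shift from A(h/2): +0.0459749192.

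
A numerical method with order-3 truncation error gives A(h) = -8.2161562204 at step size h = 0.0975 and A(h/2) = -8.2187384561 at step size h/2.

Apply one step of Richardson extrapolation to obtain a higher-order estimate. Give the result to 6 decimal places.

Order 3 gives 2^r = 8 and 2^r − 1 = 7.
Weighted: (-65.7499076488) − (-8.2161562204) = -57.5337514284
Divide by 2^3 − 1 = 7.
(-57.5337514284) ÷ 7 = -8.2191073469

-8.219107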